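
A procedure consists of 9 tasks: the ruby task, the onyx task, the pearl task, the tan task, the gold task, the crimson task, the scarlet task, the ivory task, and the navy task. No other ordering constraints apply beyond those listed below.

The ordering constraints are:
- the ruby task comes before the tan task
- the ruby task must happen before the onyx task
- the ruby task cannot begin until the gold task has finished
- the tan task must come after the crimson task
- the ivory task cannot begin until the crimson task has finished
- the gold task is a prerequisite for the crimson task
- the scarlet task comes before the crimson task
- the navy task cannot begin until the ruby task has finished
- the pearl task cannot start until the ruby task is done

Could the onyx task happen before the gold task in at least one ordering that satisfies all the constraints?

There is a dependency chain the gold task → the ruby task → the onyx task, so the onyx task always comes after the gold task.
Hence the onyx task can never be scheduled before the gold task.

No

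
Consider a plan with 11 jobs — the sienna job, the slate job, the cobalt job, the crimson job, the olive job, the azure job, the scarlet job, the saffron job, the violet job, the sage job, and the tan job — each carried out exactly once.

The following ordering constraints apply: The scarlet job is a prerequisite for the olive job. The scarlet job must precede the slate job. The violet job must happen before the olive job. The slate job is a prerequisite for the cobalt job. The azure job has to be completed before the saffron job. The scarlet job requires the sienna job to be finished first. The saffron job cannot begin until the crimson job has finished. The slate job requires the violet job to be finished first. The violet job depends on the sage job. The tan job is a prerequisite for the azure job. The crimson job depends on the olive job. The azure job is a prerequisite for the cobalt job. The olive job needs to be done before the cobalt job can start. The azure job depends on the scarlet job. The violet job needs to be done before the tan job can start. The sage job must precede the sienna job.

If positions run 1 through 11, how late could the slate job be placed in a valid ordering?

Following the constraints forward from the slate job, its only required successor is the cobalt job.
With 1 mandatory successor out of 11 jobs total, the latest slot for the slate job is 11−1 = 10, and it's reachable by doing all non-successors before the slate job.

10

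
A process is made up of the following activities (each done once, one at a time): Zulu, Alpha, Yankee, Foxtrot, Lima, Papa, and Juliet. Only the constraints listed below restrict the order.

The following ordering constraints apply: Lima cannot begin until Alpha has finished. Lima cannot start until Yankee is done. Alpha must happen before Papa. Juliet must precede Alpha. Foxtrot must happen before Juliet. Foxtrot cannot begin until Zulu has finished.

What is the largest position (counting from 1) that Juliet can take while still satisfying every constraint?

The activities that are forced after Juliet, directly or by a chain of constraints, are Alpha, Lima, Papa. That's 3 activities.
So at least 3 activities follow Juliet, putting Juliet no later than position 4. That position is achievable by scheduling everything else first.

4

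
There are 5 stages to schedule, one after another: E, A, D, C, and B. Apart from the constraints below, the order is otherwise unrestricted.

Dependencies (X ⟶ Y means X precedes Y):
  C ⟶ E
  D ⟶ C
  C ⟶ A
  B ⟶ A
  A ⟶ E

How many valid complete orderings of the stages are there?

3

The stages with no prerequisites are D, B; any of them can be placed first.
Systematically extending each partial ordering one stage at a time and counting, there are 3 complete orderings.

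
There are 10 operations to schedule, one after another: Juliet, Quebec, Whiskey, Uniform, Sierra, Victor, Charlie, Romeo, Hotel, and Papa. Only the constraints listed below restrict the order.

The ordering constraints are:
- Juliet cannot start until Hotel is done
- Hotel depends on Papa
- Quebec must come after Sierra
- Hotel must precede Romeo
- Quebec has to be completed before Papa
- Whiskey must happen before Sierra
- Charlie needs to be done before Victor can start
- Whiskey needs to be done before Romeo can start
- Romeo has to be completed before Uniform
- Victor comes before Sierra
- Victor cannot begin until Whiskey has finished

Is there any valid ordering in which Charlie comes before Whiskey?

Nothing in the constraints forces Whiskey before Charlie — there is no chain from Whiskey to Charlie.
That means at least one valid schedule has Charlie before Whiskey.

Yes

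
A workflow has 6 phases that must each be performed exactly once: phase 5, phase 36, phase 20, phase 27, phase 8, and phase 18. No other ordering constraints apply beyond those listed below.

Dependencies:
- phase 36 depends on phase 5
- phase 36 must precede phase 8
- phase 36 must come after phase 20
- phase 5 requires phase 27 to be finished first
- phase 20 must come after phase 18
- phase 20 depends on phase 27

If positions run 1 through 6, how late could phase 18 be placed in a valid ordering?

Following every chain forward from phase 18, the phases that must come later are phase 36, phase 20, phase 8 — 3 of them.
So at least 3 phases follow phase 18, putting phase 18 no later than position 3. That position is achievable by scheduling everything else first.

3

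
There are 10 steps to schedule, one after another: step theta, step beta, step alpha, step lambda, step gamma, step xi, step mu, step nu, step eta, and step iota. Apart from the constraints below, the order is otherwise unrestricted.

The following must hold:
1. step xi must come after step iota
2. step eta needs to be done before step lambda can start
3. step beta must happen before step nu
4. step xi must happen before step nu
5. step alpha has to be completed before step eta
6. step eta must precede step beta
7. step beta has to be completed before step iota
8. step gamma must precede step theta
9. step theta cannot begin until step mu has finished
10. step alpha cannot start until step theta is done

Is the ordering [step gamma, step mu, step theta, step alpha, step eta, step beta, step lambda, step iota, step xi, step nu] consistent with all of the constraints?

Yes

Going through the constraints one by one, each required predecessor appears earlier in the sequence than its dependent — e.g. step beta (position 6) is before step nu (position 10), as required.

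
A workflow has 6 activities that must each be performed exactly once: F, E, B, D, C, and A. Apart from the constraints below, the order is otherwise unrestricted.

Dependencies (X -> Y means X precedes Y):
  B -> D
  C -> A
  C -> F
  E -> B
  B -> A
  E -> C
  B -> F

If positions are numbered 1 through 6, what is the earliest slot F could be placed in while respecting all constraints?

The activities that are forced before F, directly or transitively, are E, B, C. That's 3 activities.
So at minimum 3 activities come before F, putting F no earlier than position 4. That position is achievable by scheduling exactly those predecessors first.

4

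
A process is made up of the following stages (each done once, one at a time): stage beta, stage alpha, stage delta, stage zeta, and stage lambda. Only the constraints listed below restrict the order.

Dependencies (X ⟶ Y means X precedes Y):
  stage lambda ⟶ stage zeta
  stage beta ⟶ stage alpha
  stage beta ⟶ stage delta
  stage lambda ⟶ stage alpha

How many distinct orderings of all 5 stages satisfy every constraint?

2 stages have no prerequisites (stage beta, stage lambda), so any of them could come first.
Systematically extending each partial ordering one stage at a time and counting, there are 16 complete orderings.

16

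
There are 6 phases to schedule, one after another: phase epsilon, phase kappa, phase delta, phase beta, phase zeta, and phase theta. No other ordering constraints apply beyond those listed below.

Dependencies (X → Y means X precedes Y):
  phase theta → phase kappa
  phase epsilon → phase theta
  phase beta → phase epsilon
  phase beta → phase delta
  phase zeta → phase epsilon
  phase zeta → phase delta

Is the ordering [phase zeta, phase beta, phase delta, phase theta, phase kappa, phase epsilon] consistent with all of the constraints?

In the proposed order, phase theta appears before phase epsilon.
Since phase epsilon is required before phase theta, the ordering is invalid.

No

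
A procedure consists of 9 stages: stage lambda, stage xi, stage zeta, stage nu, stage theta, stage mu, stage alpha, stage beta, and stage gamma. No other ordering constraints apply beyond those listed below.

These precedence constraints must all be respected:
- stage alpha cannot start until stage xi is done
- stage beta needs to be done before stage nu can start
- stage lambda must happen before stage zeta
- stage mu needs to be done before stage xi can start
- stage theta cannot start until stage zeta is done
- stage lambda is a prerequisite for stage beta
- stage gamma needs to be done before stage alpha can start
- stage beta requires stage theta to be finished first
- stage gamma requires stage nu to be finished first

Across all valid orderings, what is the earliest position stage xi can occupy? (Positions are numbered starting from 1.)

2

Working backwards through the constraints from stage xi, its only required predecessor is stage mu.
So at minimum 1 stage comes before stage xi, putting stage xi no earlier than position 2. That position is achievable by scheduling exactly that predecessor first.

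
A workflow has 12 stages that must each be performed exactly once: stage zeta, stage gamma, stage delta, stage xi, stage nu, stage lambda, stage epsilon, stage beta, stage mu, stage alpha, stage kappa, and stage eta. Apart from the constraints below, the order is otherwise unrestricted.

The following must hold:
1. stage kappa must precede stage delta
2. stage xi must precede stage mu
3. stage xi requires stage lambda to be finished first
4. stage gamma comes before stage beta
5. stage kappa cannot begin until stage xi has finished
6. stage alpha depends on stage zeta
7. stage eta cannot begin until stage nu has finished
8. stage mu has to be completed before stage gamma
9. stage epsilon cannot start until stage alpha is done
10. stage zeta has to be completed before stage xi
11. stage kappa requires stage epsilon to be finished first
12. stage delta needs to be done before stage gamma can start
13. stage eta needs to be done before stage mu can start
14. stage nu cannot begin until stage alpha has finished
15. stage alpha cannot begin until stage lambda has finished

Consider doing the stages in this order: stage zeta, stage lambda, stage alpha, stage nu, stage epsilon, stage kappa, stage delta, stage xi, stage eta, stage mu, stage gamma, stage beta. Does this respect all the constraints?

In the proposed order, stage kappa appears before stage xi.
But one of the constraints requires stage xi before stage kappa, so this ordering violates it.

No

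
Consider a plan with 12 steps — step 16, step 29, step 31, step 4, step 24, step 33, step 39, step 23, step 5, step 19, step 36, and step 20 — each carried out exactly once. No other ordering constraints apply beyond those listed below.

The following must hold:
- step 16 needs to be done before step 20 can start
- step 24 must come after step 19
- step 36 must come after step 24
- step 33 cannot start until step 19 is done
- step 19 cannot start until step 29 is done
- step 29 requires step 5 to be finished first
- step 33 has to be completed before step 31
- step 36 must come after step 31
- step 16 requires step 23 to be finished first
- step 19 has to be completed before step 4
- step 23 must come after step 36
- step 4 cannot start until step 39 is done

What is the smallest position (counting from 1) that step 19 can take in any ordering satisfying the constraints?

3

Every step that must precede step 19 has to come before it. Tracing all chains that end at step 19, those steps are: step 29, step 5 — 2 in total.
So at minimum 2 steps come before step 19, putting step 19 no earlier than position 3. That position is achievable by scheduling exactly those predecessors first.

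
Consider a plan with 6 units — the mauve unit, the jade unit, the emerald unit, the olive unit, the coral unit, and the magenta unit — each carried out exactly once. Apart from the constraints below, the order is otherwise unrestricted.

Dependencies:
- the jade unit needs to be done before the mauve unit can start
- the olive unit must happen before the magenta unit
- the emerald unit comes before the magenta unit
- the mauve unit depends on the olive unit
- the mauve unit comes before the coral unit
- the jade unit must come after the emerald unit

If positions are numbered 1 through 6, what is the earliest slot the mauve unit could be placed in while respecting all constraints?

Working backwards through the constraints from the mauve unit, its full set of required predecessors is the jade unit, the emerald unit, the olive unit — 3 of them.
With 3 mandatory predecessors, the earliest the mauve unit can sit is position 3+1 = 4, and placing just those 3 first achieves it.

4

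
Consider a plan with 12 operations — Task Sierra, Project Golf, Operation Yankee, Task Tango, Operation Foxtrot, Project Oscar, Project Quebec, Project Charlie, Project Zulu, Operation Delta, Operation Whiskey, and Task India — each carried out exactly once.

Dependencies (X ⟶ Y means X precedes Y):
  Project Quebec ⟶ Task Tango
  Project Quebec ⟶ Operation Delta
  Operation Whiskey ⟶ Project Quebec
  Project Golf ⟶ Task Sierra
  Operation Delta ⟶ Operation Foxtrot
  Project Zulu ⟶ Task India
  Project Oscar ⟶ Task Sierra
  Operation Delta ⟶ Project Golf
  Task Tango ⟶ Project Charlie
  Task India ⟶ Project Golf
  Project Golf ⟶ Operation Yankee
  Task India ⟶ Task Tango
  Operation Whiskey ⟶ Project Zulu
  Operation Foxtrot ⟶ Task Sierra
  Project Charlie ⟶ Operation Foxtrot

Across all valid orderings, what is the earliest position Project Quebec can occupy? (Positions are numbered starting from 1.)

The only operation forced before Project Quebec (directly or transitively) is Operation Whiskey.
So at minimum 1 operation comes before Project Quebec, putting Project Quebec no earlier than position 2. That position is achievable by scheduling exactly that predecessor first.

2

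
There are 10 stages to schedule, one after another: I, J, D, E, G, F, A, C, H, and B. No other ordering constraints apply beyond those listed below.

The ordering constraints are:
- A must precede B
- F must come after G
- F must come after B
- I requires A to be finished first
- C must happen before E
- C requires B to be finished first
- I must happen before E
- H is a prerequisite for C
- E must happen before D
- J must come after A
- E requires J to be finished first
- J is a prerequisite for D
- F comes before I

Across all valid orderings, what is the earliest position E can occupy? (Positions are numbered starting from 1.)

Every stage that must precede E has to come before it. Tracing all chains that end at E, those stages are: I, J, G, F, A, C, H, B — 8 in total.
With 8 mandatory predecessors, the earliest E can sit is position 8+1 = 9, and placing just those 8 first achieves it.

9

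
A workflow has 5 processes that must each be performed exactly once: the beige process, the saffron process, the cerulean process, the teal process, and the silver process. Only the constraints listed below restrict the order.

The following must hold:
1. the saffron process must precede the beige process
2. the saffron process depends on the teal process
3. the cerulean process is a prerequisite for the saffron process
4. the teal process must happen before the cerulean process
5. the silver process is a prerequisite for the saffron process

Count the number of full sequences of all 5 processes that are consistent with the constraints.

3

The processes with no prerequisites are the teal process, the silver process; any of them can be placed first.
Enumerating by repeatedly choosing an available process (one whose prerequisites are all placed) gives 3 distinct complete orderings.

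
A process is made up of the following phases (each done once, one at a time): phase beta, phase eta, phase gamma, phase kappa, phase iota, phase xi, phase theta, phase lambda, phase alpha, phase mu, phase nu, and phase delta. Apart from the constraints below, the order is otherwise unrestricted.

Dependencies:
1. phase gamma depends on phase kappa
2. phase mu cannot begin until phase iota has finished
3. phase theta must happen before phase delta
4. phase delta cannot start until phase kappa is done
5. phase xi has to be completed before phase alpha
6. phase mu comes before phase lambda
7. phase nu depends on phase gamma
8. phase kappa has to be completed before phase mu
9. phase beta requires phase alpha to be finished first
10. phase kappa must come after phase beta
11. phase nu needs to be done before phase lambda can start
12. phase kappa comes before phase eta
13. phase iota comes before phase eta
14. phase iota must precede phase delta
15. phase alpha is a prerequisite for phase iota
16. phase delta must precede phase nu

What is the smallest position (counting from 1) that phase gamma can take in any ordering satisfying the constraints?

Every phase that must precede phase gamma has to come before it. Tracing all chains that end at phase gamma, those phases are: phase beta, phase kappa, phase xi, phase alpha — 4 in total.
So at minimum 4 phases come before phase gamma, putting phase gamma no earlier than position 5. That position is achievable by scheduling exactly those predecessors first.

5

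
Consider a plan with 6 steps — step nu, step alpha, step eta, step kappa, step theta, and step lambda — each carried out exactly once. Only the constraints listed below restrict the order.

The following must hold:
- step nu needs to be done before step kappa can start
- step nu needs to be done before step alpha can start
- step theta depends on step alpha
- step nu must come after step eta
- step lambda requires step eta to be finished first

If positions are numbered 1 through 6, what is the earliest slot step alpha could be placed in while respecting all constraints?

3

Working backwards through the constraints from step alpha, its full set of required predecessors is step nu, step eta — 2 of them.
So at minimum 2 steps come before step alpha, putting step alpha no earlier than position 3. That position is achievable by scheduling exactly those predecessors first.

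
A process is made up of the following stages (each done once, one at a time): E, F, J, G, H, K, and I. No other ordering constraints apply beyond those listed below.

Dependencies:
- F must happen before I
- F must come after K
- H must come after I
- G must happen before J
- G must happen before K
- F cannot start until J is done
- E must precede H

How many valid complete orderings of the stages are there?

12

The stages with no prerequisites are E, G; any of them can be placed first.
Counting all ways to extend the partial order to a total order gives 12.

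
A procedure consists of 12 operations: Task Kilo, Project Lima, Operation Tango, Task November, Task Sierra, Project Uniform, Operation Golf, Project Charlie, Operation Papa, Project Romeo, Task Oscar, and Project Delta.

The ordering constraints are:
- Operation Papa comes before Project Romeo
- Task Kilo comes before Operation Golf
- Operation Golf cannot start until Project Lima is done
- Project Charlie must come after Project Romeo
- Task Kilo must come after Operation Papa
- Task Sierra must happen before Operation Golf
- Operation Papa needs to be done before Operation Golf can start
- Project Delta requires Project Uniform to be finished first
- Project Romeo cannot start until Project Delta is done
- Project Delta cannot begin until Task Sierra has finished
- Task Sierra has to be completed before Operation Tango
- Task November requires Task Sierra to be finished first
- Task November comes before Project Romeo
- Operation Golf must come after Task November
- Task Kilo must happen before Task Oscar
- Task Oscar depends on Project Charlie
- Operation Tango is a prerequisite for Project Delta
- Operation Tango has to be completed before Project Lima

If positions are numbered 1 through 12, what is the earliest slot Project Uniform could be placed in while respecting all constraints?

1

Nothing is required before Project Uniform; it can be the very first operation.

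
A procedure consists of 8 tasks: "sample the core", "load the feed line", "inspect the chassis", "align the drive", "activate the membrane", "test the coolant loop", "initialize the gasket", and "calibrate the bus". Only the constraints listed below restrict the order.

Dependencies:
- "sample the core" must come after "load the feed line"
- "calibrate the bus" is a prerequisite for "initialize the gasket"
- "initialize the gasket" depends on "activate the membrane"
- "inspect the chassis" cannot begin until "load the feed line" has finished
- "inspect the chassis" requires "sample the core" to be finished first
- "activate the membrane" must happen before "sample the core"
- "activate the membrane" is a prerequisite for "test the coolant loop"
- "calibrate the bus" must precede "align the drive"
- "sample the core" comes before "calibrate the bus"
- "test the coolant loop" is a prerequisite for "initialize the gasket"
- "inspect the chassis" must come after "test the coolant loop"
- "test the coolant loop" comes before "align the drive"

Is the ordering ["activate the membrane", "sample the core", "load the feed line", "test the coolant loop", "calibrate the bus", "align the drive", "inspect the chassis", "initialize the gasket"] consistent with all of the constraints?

No

In the proposed order, "sample the core" appears before "load the feed line".
Since "load the feed line" is required before "sample the core", the ordering is invalid.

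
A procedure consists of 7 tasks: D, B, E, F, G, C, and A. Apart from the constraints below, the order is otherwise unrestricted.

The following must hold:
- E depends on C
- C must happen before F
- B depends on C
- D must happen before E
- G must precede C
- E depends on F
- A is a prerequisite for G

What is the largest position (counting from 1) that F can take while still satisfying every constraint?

6

The only task forced after F (directly or by a chain) is E.
So at least 1 task follows F, putting F no later than position 6. That position is achievable by scheduling everything else first.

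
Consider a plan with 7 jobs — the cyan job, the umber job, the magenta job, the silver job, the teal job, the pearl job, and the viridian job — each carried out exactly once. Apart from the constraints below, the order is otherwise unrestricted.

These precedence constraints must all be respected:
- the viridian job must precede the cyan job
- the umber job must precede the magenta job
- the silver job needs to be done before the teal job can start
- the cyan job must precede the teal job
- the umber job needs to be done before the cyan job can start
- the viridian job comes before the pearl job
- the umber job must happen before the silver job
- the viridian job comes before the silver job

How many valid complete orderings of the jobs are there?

96

2 jobs have no prerequisites (the umber job, the viridian job), so any of them could come first.
Counting all ways to extend the partial order to a total order gives 96.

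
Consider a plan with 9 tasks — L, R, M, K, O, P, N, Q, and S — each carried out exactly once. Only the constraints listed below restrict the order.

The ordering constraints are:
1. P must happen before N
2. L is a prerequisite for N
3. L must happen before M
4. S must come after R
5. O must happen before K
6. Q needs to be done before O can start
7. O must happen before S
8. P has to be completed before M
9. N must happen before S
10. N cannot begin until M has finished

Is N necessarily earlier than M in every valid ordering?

The constraints actually force M before N (via M → N), not the other way around.
So N never precedes M.

No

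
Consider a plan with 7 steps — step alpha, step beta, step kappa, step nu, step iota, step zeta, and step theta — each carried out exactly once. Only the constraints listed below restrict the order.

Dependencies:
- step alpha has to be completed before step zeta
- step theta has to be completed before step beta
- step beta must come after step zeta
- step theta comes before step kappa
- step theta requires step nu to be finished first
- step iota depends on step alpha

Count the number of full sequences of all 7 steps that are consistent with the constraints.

The steps with no prerequisites are step alpha, step nu; any of them can be placed first.
Counting all ways to extend the partial order to a total order gives 82.

82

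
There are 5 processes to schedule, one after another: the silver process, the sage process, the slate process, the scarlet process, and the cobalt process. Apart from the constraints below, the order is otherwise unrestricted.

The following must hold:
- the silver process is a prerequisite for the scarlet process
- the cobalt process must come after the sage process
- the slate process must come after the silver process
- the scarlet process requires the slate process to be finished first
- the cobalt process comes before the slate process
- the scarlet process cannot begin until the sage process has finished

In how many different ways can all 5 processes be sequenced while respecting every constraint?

3

2 processes have no prerequisites (the silver process, the sage process), so any of them could come first.
Counting all ways to extend the partial order to a total order gives 3.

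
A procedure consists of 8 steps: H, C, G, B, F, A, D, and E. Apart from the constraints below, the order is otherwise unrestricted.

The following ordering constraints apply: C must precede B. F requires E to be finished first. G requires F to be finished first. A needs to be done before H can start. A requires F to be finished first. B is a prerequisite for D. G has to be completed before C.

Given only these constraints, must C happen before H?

No chain of constraints connects C to H in either direction.
So C can come before H or after — it is not forced.

No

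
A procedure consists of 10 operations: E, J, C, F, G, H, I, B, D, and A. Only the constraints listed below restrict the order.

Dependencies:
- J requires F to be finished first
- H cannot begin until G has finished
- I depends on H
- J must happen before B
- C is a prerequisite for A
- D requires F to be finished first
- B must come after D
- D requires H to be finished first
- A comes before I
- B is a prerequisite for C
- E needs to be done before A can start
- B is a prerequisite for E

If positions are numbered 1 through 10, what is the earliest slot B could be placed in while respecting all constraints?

Every operation that must precede B has to come before it. Tracing all chains that end at B, those operations are: J, F, G, H, D — 5 in total.
With 5 mandatory predecessors, the earliest B can sit is position 5+1 = 6, and placing just those 5 first achieves it.

6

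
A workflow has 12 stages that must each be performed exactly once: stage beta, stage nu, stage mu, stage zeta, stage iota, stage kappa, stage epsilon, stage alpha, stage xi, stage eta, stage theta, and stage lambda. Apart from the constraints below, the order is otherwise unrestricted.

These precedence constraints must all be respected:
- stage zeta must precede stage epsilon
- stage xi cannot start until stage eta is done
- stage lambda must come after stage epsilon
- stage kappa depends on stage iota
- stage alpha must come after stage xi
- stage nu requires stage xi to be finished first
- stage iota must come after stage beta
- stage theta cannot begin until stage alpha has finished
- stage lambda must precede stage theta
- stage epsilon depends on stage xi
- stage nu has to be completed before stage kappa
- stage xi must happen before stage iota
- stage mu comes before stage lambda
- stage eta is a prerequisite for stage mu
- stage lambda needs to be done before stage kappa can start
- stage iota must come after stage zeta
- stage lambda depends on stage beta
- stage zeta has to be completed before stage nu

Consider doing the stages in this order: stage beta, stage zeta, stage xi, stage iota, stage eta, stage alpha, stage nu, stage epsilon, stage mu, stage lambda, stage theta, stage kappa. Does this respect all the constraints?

No

The sequence places stage xi ahead of stage eta.
Since stage eta is required before stage xi, the ordering is invalid.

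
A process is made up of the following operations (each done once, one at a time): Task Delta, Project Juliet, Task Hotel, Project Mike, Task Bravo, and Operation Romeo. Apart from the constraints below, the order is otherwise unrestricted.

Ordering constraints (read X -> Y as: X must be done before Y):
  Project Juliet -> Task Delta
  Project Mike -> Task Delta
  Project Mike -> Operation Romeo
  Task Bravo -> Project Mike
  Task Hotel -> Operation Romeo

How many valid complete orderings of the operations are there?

The operations with no prerequisites are Project Juliet, Task Hotel, Task Bravo; any of them can be placed first.
Enumerating by repeatedly choosing an available operation (one whose prerequisites are all placed) gives 30 distinct complete orderings.

30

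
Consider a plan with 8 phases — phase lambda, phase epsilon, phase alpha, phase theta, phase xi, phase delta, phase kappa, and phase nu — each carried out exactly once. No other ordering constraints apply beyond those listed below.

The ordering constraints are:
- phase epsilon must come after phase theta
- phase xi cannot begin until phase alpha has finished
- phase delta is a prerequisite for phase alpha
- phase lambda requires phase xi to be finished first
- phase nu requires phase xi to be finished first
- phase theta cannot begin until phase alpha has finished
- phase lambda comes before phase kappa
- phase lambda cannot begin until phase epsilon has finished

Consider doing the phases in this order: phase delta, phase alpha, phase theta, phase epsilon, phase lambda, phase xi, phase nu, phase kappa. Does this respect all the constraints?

The sequence places phase lambda ahead of phase xi.
Since phase xi is required before phase lambda, the ordering is invalid.

No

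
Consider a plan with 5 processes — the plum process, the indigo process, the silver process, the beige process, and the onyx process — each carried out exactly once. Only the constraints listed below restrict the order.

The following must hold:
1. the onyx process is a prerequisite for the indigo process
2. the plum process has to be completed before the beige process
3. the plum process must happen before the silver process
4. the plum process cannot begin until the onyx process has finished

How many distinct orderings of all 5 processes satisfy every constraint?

8

Only the onyx process has no prerequisites, so it must go first.
Counting all ways to extend the partial order to a total order gives 8.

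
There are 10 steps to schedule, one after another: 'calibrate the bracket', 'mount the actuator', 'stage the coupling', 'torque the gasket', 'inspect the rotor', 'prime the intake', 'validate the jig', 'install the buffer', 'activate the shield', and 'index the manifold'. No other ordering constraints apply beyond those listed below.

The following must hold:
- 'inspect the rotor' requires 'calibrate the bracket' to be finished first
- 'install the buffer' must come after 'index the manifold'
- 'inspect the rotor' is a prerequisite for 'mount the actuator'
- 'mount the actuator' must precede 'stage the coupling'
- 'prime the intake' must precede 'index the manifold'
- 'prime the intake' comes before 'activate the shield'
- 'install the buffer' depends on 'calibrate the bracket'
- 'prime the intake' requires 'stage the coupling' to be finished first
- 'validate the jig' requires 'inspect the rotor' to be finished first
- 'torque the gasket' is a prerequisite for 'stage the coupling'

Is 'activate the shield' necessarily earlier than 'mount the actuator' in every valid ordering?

No

The constraints actually force 'mount the actuator' before 'activate the shield' (via 'mount the actuator' → 'stage the coupling' → 'prime the intake' → 'activate the shield'), not the other way around.
So 'activate the shield' never precedes 'mount the actuator'.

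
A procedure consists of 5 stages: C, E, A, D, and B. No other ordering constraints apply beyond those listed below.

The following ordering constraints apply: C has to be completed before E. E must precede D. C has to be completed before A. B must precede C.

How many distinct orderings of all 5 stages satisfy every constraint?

Only B has no prerequisites, so it must go first.
Enumerating by repeatedly choosing an available stage (one whose prerequisites are all placed) gives 3 distinct complete orderings.

3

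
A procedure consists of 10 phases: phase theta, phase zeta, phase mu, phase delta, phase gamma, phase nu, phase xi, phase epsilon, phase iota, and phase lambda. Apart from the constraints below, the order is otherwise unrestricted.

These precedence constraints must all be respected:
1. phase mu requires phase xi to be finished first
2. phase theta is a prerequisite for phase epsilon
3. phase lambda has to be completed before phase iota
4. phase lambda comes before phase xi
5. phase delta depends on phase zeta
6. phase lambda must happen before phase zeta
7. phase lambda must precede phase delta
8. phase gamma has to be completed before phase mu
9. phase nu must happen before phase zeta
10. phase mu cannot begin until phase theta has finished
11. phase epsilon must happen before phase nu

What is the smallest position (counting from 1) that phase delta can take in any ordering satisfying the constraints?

6

The phases that are forced before phase delta, directly or transitively, are phase theta, phase zeta, phase nu, phase epsilon, phase lambda. That's 5 phases.
So at minimum 5 phases come before phase delta, putting phase delta no earlier than position 6. That position is achievable by scheduling exactly those predecessors first.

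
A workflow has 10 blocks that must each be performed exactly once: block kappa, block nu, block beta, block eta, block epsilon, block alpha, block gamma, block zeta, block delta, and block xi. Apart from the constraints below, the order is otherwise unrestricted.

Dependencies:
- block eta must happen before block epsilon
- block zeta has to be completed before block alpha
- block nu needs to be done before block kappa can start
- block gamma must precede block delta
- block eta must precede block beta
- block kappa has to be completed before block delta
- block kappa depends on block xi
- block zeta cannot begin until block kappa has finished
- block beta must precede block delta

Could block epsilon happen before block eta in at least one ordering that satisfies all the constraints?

No

Following block eta → block epsilon, block eta must precede block epsilon in every valid ordering.
Hence block epsilon can never be scheduled before block eta.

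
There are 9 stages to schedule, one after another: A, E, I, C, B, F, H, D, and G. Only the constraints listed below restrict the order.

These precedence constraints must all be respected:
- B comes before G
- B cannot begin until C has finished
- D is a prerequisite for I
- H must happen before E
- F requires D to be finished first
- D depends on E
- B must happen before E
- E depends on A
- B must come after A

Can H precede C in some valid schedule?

Nothing in the constraints forces C before H — there is no chain from C to H.
So a valid ordering placing H earlier than C exists.

Yes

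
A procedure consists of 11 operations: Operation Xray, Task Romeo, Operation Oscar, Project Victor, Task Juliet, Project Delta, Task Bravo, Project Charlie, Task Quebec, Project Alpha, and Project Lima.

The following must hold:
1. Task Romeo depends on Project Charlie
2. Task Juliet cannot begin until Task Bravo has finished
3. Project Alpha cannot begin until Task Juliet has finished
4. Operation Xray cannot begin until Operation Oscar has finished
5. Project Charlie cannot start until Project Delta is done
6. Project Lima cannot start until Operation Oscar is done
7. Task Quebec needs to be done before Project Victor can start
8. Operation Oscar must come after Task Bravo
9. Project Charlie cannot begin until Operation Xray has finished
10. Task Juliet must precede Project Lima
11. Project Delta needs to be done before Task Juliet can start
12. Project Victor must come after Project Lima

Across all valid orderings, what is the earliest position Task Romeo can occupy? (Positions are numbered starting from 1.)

6

Working backwards through the constraints from Task Romeo, its full set of required predecessors is Operation Xray, Operation Oscar, Project Delta, Task Bravo, Project Charlie — 5 of them.
With 5 mandatory predecessors, the earliest Task Romeo can sit is position 5+1 = 6, and placing just those 5 first achieves it.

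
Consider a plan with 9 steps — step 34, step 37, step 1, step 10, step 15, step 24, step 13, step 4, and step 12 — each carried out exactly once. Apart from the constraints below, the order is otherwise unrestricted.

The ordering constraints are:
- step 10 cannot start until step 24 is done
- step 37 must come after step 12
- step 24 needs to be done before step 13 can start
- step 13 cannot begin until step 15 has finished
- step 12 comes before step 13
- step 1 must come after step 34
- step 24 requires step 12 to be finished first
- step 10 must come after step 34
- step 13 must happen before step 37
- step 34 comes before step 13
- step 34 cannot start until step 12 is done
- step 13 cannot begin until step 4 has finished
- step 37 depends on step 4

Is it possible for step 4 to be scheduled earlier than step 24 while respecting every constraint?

No chain of constraints runs from step 24 to step 4, so step 24 is not required to come first.
That means at least one valid schedule has step 4 before step 24.

Yes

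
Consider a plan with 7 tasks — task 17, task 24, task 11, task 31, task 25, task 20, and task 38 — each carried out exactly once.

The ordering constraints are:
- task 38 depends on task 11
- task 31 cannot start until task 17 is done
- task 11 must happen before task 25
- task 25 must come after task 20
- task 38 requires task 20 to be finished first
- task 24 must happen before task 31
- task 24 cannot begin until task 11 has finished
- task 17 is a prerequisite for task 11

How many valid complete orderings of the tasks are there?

2 tasks have no prerequisites (task 17, task 20), so any of them could come first.
Systematically extending each partial ordering one task at a time and counting, there are 44 complete orderings.

44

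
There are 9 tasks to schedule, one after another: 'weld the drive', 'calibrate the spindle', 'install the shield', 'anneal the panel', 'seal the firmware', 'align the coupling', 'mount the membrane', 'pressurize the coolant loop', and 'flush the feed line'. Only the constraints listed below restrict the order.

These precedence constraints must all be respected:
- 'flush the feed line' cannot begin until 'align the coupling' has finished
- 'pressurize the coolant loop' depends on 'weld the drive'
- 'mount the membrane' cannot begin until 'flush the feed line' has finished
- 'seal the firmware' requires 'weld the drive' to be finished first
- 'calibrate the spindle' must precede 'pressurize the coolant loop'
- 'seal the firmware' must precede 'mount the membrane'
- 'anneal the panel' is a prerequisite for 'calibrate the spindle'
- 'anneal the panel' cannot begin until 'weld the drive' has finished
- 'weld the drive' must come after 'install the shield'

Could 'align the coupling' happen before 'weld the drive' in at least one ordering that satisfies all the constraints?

Yes

Nothing in the constraints forces 'weld the drive' before 'align the coupling' — there is no chain from 'weld the drive' to 'align the coupling'.
So a valid ordering placing 'align the coupling' earlier than 'weld the drive' exists.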